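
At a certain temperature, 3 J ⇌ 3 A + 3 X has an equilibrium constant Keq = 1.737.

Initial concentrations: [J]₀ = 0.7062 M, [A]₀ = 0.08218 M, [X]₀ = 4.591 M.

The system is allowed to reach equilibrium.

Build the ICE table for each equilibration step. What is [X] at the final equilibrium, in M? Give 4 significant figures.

Q₀ = 0.1525 vs Keq = 1.737 ⇒ Q<K, forward
Step 1:
                   J          A          X
  Initial     0.7062    0.08218      4.591
  Change     -0.0792     0.0792     0.0792
  Equil        0.627     0.1614       4.67
  solve Keq expr → x = 0.0264; check Q = 1.737

[X]_eq = 4.67 M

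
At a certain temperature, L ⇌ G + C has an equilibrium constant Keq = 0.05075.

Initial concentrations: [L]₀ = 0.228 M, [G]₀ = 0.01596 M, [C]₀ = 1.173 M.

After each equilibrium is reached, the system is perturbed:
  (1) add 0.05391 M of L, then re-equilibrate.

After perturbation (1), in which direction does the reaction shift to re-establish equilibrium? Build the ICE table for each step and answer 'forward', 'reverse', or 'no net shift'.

Direction: forward

Q₀ = 0.08211 vs Keq = 0.05075 ⇒ Q>K, reverse
Step 1:
                   L          G          C
  init         0.228    0.01596      1.173
  Δ         0.005795  -0.005795  -0.005795
  eq          0.2338    0.01017      1.167
  solve Keq expr → x = -0.005795; check Q = 0.05075
Then add 0.05391 M of L.
Step 2:
                   L          G          C
  init        0.2877    0.01017      1.167
  Δ        -0.002224   0.002224   0.002224
  eq          0.2855    0.01239      1.169
  solve Keq expr → x = 0.002224; check Q = 0.05075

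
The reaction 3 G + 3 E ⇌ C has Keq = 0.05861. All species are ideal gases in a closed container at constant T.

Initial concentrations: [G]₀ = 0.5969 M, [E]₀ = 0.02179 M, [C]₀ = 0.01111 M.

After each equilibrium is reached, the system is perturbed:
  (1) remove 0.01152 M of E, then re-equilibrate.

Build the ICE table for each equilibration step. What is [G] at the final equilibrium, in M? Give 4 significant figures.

[G]_eq = 0.6302 M

Q₀ = 5049 vs Keq = 0.05861 ⇒ Q>K, reverse
Step 1:
                    G           E           C
  I            0.5969     0.02179     0.01111
  C           0.03332     0.03332    -0.01111
  E            0.6302     0.05511  2.4559e-06
  solve Keq expr → x = -0.01111; check Q = 0.05861
Then remove 0.01152 M of E.
Step 2:
                    G           E           C
  I            0.6302     0.04359  2.4559e-06
  C        3.7207e-06  3.7207e-06 -1.2402e-06
  E            0.6302      0.0436  1.2157e-06
  solve Keq expr → x = -1.2402e-06; check Q = 0.05861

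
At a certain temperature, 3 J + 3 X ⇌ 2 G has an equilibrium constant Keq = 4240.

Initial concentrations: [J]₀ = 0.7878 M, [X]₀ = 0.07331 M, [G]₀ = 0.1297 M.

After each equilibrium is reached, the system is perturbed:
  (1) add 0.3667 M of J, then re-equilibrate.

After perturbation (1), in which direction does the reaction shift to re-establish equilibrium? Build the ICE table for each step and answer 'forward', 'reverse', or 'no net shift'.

Q₀ = 87.33 vs Keq = 4240 ⇒ Q<K, forward
Step 1:
                   J          X          G
  Initial     0.7878    0.07331     0.1297
  Change    -0.04847   -0.04847    0.03232
  Equil       0.7393    0.02484      0.162
  solve Keq expr → x = 0.01616; check Q = 4240
Then add 0.3667 M of J.
Step 2:
                   J          X          G
  Initial      1.106    0.02484      0.162
  Change   -0.007763  -0.007763   0.005175
  Equil        1.098    0.01707     0.1672
  solve Keq expr → x = 0.002588; check Q = 4240

Direction: forward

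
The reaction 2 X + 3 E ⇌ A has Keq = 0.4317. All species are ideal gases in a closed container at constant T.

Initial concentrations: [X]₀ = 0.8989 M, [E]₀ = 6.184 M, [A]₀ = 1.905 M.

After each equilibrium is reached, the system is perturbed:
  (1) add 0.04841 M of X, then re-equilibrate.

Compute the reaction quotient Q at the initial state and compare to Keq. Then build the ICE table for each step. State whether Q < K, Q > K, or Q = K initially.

Q₀ = 0.009969 vs Keq = 0.4317 ⇒ Q<K, forward
Step 1:
                  X         E         A
  Initial    0.8989     6.184     1.905
  Change    -0.7022    -1.053    0.3511
  Equil      0.1967     5.131     2.256
  solve Keq expr → x = 0.3511; check Q = 0.4317
Then add 0.04841 M of X.
Step 2:
                  X         E         A
  Initial    0.2451     5.131     2.256
  Change   -0.04362  -0.06543   0.02181
  Equil      0.2015     5.065     2.278
  solve Keq expr → x = 0.02181; check Q = 0.4317

Q₀ = 0.009969; Q < K (proceeds forward)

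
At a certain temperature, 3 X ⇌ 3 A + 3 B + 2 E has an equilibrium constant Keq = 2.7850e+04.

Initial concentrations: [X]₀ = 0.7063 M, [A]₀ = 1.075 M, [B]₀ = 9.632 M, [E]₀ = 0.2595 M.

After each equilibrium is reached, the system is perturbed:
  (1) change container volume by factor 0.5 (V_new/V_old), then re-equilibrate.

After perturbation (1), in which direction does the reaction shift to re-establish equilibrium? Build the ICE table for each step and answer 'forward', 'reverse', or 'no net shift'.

Q₀ = 212.2 vs Keq = 2.7850e+04 ⇒ Q<K, forward
Step 1:
                  X         A         B         E
  init       0.7063     1.075     9.632    0.2595
  Δ         -0.3922    0.3922    0.3922    0.2614
  eq         0.3141     1.467     10.02    0.5209
  solve Keq expr → x = 0.1307; check Q = 2.7850e+04
Then change container volume by factor 0.5 (V_new/V_old).
Step 2:
                  X         A         B         E
  init       0.6283     2.934     20.05     1.042
  Δ          0.5509   -0.5509   -0.5509   -0.3673
  eq          1.179     2.383      19.5    0.6746
  solve Keq expr → x = -0.1836; check Q = 2.7850e+04

Direction: reverse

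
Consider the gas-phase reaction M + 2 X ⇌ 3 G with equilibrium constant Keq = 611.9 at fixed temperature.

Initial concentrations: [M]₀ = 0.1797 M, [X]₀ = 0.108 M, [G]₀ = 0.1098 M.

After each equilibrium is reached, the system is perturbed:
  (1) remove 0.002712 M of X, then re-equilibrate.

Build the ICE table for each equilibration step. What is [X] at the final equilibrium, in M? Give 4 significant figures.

[X]_eq = 0.01359 M

Q₀ = 0.6316 vs Keq = 611.9 ⇒ Q<K, forward
Step 1:
                    M           X           G
  I            0.1797       0.108      0.1098
  C          -0.04703    -0.09405      0.1411
  E            0.1327     0.01395      0.2509
  solve Keq expr → x = 0.04703; check Q = 611.9
Then remove 0.002712 M of X.
Step 2:
                    M           X           G
  I            0.1327     0.01123      0.2509
  C          0.001179    0.002358   -0.003537
  E            0.1339     0.01359      0.2473
  solve Keq expr → x = -0.001179; check Q = 611.9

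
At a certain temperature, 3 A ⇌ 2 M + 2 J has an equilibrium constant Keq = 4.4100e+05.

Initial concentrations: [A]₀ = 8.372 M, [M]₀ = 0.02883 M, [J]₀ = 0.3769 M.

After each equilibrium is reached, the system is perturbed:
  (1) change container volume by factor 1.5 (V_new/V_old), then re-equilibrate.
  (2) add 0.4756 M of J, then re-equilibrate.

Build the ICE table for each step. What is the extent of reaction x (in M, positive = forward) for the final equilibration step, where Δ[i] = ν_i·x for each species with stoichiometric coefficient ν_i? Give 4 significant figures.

Q₀ = 2.0121e-07 vs Keq = 4.4100e+05 ⇒ Q<K, forward
Step 1:
                   A          M          J
  init         8.372    0.02883     0.3769
  Δ           -8.238      5.492      5.492
  eq          0.1335      5.521      5.869
  solve Keq expr → x = 2.746; check Q = 4.4100e+05
Then change container volume by factor 1.5 (V_new/V_old).
Step 2:
                   A          M          J
  init       0.08902      3.681      3.913
  Δ         -0.01105   0.007368   0.007368
  eq         0.07797      3.688       3.92
  solve Keq expr → x = 0.003684; check Q = 4.4100e+05
Then add 0.4756 M of J.
Step 3:
                   A          M          J
  init       0.07797      3.688      4.396
  Δ         0.006072  -0.004048  -0.004048
  eq         0.08404      3.684      4.392
  solve Keq expr → x = -0.002024; check Q = 4.4100e+05

x = -0.002024 M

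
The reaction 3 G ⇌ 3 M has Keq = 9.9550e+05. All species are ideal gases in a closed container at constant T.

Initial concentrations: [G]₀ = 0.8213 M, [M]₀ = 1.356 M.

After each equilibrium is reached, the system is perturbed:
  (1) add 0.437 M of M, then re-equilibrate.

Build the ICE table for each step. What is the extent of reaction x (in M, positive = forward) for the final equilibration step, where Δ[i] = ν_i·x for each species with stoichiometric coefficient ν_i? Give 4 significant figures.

Q₀ = 4.501 vs Keq = 9.9550e+05 ⇒ Q<K, forward
Step 1:
                    G           M
  I            0.8213       1.356
  C           -0.7997      0.7997
  E           0.02159       2.156
  solve Keq expr → x = 0.2666; check Q = 9.9550e+05
Then add 0.437 M of M.
Step 2:
                    G           M
  I           0.02159       2.593
  C          0.004333   -0.004333
  E           0.02592       2.588
  solve Keq expr → x = -0.001444; check Q = 9.9550e+05

x = -0.001444 M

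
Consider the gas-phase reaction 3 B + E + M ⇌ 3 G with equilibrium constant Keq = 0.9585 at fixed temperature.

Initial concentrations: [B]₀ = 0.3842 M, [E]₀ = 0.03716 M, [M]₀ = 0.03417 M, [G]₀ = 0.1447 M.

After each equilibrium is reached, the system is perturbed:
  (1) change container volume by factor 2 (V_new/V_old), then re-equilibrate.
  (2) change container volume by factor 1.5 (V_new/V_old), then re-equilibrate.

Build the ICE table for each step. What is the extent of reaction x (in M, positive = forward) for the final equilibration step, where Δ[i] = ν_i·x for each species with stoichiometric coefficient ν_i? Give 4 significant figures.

x = -0.001078 M

Q₀ = 42.07 vs Keq = 0.9585 ⇒ Q>K, reverse
Step 1:
                  B         E         M         G
  I          0.3842   0.03716   0.03417    0.1447
  C         0.07487   0.02496   0.02496  -0.07487
  E          0.4591   0.06212   0.05913   0.06983
  solve Keq expr → x = -0.02496; check Q = 0.9585
Then change container volume by factor 2 (V_new/V_old).
Step 2:
                  B         E         M         G
  I          0.2295   0.03106   0.02956   0.03492
  C         0.01024  0.003414  0.003414  -0.01024
  E          0.2398   0.03447   0.03298   0.02467
  solve Keq expr → x = -0.003414; check Q = 0.9585
Then change container volume by factor 1.5 (V_new/V_old).
Step 3:
                  B         E         M         G
  I          0.1599   0.02298   0.02198   0.01645
  C        0.003235  0.001078  0.001078 -0.003235
  E          0.1631   0.02406   0.02306   0.01321
  solve Keq expr → x = -0.001078; check Q = 0.9585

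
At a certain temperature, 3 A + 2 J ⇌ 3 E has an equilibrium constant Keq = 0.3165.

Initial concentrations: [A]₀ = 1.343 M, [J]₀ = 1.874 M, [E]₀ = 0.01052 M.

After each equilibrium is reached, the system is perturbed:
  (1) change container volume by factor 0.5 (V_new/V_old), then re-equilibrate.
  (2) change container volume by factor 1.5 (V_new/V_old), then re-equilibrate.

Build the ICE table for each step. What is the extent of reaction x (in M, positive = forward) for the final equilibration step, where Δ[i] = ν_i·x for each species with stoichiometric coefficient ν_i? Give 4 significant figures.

Q₀ = 1.3686e-07 vs Keq = 0.3165 ⇒ Q<K, forward
Step 1:
                   A          J          E
  I            1.343      1.874    0.01052
  C          -0.6218    -0.4146     0.6218
  E           0.7212      1.459     0.6323
  solve Keq expr → x = 0.2073; check Q = 0.3165
Then change container volume by factor 0.5 (V_new/V_old).
Step 2:
                   A          J          E
  I            1.442      2.919      1.265
  C          -0.2813    -0.1875     0.2813
  E            1.161      2.731      1.546
  solve Keq expr → x = 0.09377; check Q = 0.3165
Then change container volume by factor 1.5 (V_new/V_old).
Step 3:
                   A          J          E
  I            0.774      1.821      1.031
  C           0.1093    0.07286    -0.1093
  E           0.8833      1.894     0.9214
  solve Keq expr → x = -0.03643; check Q = 0.3165

x = -0.03643 M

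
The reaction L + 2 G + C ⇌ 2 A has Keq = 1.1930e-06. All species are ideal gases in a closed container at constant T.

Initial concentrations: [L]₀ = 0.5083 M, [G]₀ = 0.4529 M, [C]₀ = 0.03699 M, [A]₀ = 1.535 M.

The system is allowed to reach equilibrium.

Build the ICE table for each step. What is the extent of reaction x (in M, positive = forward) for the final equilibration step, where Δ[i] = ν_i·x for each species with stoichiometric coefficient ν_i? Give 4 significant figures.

Q₀ = 611 vs Keq = 1.1930e-06 ⇒ Q>K, reverse
Step 1:
                   L          G          C          A
  I           0.5083     0.4529    0.03699      1.535
  C           0.7664      1.533     0.7664     -1.533
  E            1.275      1.986     0.8034   0.002195
  solve Keq expr → x = -0.7664; check Q = 1.1930e-06

x = -0.7664 M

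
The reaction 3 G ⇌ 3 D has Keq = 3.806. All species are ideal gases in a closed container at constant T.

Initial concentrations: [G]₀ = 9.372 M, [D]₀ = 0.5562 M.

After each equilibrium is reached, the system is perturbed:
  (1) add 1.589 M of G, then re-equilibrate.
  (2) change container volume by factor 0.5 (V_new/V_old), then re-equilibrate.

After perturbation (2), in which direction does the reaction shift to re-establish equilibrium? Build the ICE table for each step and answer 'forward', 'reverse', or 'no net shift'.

Direction: no net shift

Q₀ = 2.0902e-04 vs Keq = 3.806 ⇒ Q<K, forward
Step 1:
                   G          D
  I            9.372     0.5562
  C           -5.496      5.496
  E            3.876      6.052
  solve Keq expr → x = 1.832; check Q = 3.806
Then add 1.589 M of G.
Step 2:
                   G          D
  I            5.465      6.052
  C          -0.9686     0.9686
  E            4.497      7.021
  solve Keq expr → x = 0.3229; check Q = 3.806
Then change container volume by factor 0.5 (V_new/V_old).
Step 3:
                   G          D
  I            8.993      14.04
  C                0          0
  E            8.993      14.04
  solve Keq expr → x = 0; check Q = 3.806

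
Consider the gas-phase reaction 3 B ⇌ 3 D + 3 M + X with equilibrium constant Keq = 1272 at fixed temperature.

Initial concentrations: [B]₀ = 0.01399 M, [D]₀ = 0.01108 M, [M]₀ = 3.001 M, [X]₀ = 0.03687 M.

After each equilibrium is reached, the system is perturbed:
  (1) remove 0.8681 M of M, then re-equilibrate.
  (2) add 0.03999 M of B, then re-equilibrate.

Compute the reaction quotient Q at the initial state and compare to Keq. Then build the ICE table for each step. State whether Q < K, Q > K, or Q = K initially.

Q₀ = 0.495 vs Keq = 1272 ⇒ Q<K, forward
Step 1:
                   B          D          M          X
  Initial    0.01399    0.01108      3.001    0.03687
  Change     -0.0118     0.0118     0.0118   0.003933
  Equil      0.00219    0.02288      3.013     0.0408
  solve Keq expr → x = 0.003933; check Q = 1272
Then remove 0.8681 M of M.
Step 2:
                   B          D          M          X
  Initial    0.00219    0.02288      2.145     0.0408
  Change  -5.8802e-04 5.8802e-04 5.8802e-04 1.9601e-04
  Equil     0.001602    0.02347      2.145      0.041
  solve Keq expr → x = 1.9601e-04; check Q = 1272
Then add 0.03999 M of B.
Step 3:
                   B          D          M          X
  Initial    0.04159    0.02347      2.145      0.041
  Change    -0.03701    0.03701    0.03701    0.01234
  Equil     0.004585    0.06048      2.182    0.05334
  solve Keq expr → x = 0.01234; check Q = 1272

Q₀ = 0.495; Q < K (proceeds forward)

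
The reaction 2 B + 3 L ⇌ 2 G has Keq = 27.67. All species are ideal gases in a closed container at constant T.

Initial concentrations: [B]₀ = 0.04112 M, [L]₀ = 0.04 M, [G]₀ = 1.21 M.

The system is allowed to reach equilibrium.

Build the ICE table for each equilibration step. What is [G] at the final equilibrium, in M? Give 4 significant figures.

[G]_eq = 0.8621 M

Q₀ = 1.3530e+07 vs Keq = 27.67 ⇒ Q>K, reverse
Step 1:
                    B           L           G
  init        0.04112        0.04        1.21
  Δ            0.3479      0.5219     -0.3479
  eq           0.3891      0.5619      0.8621
  solve Keq expr → x = -0.174; check Q = 27.67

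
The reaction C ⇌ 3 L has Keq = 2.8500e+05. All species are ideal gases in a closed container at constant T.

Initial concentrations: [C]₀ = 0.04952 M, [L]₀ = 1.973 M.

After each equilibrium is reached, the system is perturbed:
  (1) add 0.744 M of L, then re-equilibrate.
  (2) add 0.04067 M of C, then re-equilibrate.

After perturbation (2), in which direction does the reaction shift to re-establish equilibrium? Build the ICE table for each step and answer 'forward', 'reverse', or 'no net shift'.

Q₀ = 155.1 vs Keq = 2.8500e+05 ⇒ Q<K, forward
Step 1:
                  C         L
  init      0.04952     1.973
  Δ        -0.04949    0.1485
  eq      3.3501e-05     2.121
  solve Keq expr → x = 0.04949; check Q = 2.8500e+05
Then add 0.744 M of L.
Step 2:
                  C         L
  init    3.3501e-05     2.865
  Δ       4.9040e-05 -1.4712e-04
  eq      8.2541e-05     2.865
  solve Keq expr → x = -4.9040e-05; check Q = 2.8500e+05
Then add 0.04067 M of C.
Step 3:
                  C         L
  init      0.04075     2.865
  Δ        -0.04066     0.122
  eq      9.3538e-05     2.987
  solve Keq expr → x = 0.04066; check Q = 2.8500e+05

Direction: forward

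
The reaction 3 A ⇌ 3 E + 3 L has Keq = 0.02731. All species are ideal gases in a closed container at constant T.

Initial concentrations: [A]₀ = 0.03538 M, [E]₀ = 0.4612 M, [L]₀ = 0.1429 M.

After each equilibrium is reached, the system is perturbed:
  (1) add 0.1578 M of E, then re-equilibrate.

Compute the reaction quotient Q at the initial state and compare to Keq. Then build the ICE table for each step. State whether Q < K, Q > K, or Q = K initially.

Q₀ = 6.464; Q > K (proceeds reverse)

Q₀ = 6.464 vs Keq = 0.02731 ⇒ Q>K, reverse
Step 1:
                  A         E         L
  I         0.03538    0.4612    0.1429
  C         0.06582  -0.06582  -0.06582
  E          0.1012    0.3954   0.07708
  solve Keq expr → x = -0.02194; check Q = 0.02731
Then add 0.1578 M of E.
Step 2:
                  A         E         L
  I          0.1012    0.5532   0.07708
  C         0.01325  -0.01325  -0.01325
  E          0.1144    0.5399   0.06383
  solve Keq expr → x = -0.004416; check Q = 0.02731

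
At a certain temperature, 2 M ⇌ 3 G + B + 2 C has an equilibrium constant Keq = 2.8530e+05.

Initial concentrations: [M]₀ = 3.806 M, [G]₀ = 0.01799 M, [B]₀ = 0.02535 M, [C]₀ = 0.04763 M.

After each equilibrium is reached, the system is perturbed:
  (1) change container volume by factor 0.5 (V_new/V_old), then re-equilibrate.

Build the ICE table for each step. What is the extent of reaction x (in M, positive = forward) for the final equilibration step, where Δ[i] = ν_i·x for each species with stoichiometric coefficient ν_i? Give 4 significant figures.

x = -0.2717 M

Q₀ = 2.3115e-11 vs Keq = 2.8530e+05 ⇒ Q<K, forward
Step 1:
                   M          G          B          C
  Initial      3.806    0.01799    0.02535    0.04763
  Change      -3.682      5.522      1.841      3.682
  Equil       0.1244       5.54      1.866      3.729
  solve Keq expr → x = 1.841; check Q = 2.8530e+05
Then change container volume by factor 0.5 (V_new/V_old).
Step 2:
                   M          G          B          C
  Initial     0.2488      11.08      3.732      7.458
  Change      0.5434    -0.8151    -0.2717    -0.5434
  Equil       0.7922      10.27      3.461      6.915
  solve Keq expr → x = -0.2717; check Q = 2.8530e+05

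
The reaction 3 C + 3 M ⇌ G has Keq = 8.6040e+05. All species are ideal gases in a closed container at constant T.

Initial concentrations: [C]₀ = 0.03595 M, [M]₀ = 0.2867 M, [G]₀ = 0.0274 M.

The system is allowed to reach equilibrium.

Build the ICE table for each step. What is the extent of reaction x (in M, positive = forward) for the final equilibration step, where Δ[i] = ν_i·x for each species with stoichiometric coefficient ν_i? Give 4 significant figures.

Q₀ = 2.5025e+04 vs Keq = 8.6040e+05 ⇒ Q<K, forward
Step 1:
                   C          M          G
  init       0.03595     0.2867     0.0274
  Δ         -0.02291   -0.02291   0.007636
  eq         0.01304     0.2638    0.03504
  solve Keq expr → x = 0.007636; check Q = 8.6040e+05

x = 0.007636 M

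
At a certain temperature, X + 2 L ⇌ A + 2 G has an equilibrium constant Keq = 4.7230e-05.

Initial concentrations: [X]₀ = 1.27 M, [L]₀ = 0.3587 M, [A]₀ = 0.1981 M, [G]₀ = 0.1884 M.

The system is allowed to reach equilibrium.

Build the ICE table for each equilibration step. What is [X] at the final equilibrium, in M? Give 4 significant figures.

[X]_eq = 1.358 M

Q₀ = 0.04303 vs Keq = 4.7230e-05 ⇒ Q>K, reverse
Step 1:
                  X         L         A         G
  Initial      1.27    0.3587    0.1981    0.1884
  Change    0.08776    0.1755  -0.08776   -0.1755
  Equil       1.358    0.5342    0.1103   0.01288
  solve Keq expr → x = -0.08776; check Q = 4.7230e-05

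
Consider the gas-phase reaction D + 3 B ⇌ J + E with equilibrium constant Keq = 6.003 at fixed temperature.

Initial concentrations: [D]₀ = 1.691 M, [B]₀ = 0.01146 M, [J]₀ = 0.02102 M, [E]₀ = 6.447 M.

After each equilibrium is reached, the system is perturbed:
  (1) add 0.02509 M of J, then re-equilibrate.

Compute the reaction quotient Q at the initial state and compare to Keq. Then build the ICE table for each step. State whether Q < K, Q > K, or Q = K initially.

Q₀ = 5.3247e+04 vs Keq = 6.003 ⇒ Q>K, reverse
Step 1:
                    D           B           J           E
  init          1.691     0.01146     0.02102       6.447
  Δ           0.02041     0.06122    -0.02041    -0.02041
  eq            1.711     0.07268  6.1371e-04       6.427
  solve Keq expr → x = -0.02041; check Q = 6.003
Then add 0.02509 M of J.
Step 2:
                    D           B           J           E
  init          1.711     0.07268      0.0257       6.427
  Δ           0.02151     0.06453    -0.02151    -0.02151
  eq            1.733      0.1372    0.004195       6.405
  solve Keq expr → x = -0.02151; check Q = 6.003

Q₀ = 5.3247e+04; Q > K (proceeds reverse)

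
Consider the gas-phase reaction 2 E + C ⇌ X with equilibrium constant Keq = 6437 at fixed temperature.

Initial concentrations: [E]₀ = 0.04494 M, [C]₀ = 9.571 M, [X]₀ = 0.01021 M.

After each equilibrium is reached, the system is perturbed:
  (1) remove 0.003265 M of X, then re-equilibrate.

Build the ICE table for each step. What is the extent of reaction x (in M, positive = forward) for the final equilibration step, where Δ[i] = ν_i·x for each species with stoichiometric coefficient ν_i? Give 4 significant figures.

x = 1.8691e-05 M

Q₀ = 0.5282 vs Keq = 6437 ⇒ Q<K, forward
Step 1:
                    E           C           X
  Initial     0.04494       9.571     0.01021
  Change     -0.04421    -0.02211     0.02211
  Equil    7.2510e-04       9.549     0.03232
  solve Keq expr → x = 0.02211; check Q = 6437
Then remove 0.003265 M of X.
Step 2:
                    E           C           X
  Initial  7.2510e-04       9.549     0.02905
  Change  -3.7382e-05 -1.8691e-05  1.8691e-05
  Equil    6.8772e-04       9.549     0.02907
  solve Keq expr → x = 1.8691e-05; check Q = 6437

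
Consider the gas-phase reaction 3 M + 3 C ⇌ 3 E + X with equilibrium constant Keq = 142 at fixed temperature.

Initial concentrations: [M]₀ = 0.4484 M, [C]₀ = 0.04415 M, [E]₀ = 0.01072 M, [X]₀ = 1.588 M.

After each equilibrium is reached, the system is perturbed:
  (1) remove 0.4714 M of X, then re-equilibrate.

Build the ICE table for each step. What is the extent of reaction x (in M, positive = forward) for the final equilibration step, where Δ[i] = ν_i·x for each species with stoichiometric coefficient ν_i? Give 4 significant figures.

x = 4.6028e-04 M

Q₀ = 0.2521 vs Keq = 142 ⇒ Q<K, forward
Step 1:
                   M          C          E          X
  init        0.4484    0.04415    0.01072      1.588
  Δ         -0.02516   -0.02516    0.02516   0.008386
  eq          0.4232    0.01899    0.03588      1.596
  solve Keq expr → x = 0.008386; check Q = 142
Then remove 0.4714 M of X.
Step 2:
                   M          C          E          X
  init        0.4232    0.01899    0.03588      1.125
  Δ        -0.001381  -0.001381   0.001381 4.6028e-04
  eq          0.4219    0.01761    0.03726      1.125
  solve Keq expr → x = 4.6028e-04; check Q = 142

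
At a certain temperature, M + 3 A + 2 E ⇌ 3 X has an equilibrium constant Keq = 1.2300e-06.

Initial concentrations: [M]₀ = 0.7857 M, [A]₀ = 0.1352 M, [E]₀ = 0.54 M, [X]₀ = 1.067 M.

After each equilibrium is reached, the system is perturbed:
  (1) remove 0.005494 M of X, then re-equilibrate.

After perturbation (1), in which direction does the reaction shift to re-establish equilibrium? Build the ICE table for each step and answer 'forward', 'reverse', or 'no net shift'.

Direction: forward

Q₀ = 2145 vs Keq = 1.2300e-06 ⇒ Q>K, reverse
Step 1:
                    M           A           E           X
  I            0.7857      0.1352        0.54       1.067
  C            0.3506       1.052      0.7011      -1.052
  E             1.136       1.187       1.241     0.01533
  solve Keq expr → x = -0.3506; check Q = 1.2300e-06
Then remove 0.005494 M of X.
Step 2:
                    M           A           E           X
  I             1.136       1.187       1.241    0.009831
  C         -0.001796   -0.005387   -0.003591    0.005387
  E             1.134       1.181       1.238     0.01522
  solve Keq expr → x = 0.001796; check Q = 1.2300e-06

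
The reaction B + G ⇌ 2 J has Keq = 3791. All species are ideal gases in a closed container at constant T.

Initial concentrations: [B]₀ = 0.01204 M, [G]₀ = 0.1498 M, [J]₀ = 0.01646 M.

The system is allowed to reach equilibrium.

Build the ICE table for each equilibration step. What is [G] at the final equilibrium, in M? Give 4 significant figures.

[G]_eq = 0.1378 M

Q₀ = 0.1502 vs Keq = 3791 ⇒ Q<K, forward
Step 1:
                   B          G          J
  I          0.01204     0.1498    0.01646
  C         -0.01204   -0.01204    0.02407
  E       3.1459e-06     0.1378    0.04053
  solve Keq expr → x = 0.01204; check Q = 3791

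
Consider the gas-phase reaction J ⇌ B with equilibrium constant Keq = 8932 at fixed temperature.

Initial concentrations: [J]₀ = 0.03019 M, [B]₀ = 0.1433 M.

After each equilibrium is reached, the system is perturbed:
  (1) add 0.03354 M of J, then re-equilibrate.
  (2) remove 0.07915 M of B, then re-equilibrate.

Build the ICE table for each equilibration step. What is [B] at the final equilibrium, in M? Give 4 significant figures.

[B]_eq = 0.1279 M

Q₀ = 4.747 vs Keq = 8932 ⇒ Q<K, forward
Step 1:
                   J          B
  Initial    0.03019     0.1433
  Change    -0.03017    0.03017
  Equil   1.9421e-05     0.1735
  solve Keq expr → x = 0.03017; check Q = 8932
Then add 0.03354 M of J.
Step 2:
                   J          B
  Initial    0.03356     0.1735
  Change    -0.03354    0.03354
  Equil   2.3176e-05      0.207
  solve Keq expr → x = 0.03354; check Q = 8932
Then remove 0.07915 M of B.
Step 3:
                   J          B
  Initial 2.3176e-05     0.1279
  Change  -8.8604e-06 8.8604e-06
  Equil   1.4315e-05     0.1279
  solve Keq expr → x = 8.8604e-06; check Q = 8932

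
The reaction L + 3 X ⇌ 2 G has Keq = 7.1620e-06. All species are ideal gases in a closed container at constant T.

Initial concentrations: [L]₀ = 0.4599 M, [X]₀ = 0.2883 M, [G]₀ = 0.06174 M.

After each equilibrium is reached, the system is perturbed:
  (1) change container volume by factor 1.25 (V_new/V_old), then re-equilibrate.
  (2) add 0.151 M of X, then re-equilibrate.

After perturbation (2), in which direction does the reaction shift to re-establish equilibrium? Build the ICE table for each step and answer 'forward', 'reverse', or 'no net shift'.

Direction: forward

Q₀ = 0.3459 vs Keq = 7.1620e-06 ⇒ Q>K, reverse
Step 1:
                   L          X          G
  I           0.4599     0.2883    0.06174
  C          0.03065    0.09195    -0.0613
  E           0.4906     0.3803 4.3951e-04
  solve Keq expr → x = -0.03065; check Q = 7.1620e-06
Then change container volume by factor 1.25 (V_new/V_old).
Step 2:
                   L          X          G
  I           0.3924     0.3042 3.5160e-04
  C       3.5081e-05 1.0524e-04 -7.0162e-05
  E           0.3925     0.3043 2.8144e-04
  solve Keq expr → x = -3.5081e-05; check Q = 7.1620e-06
Then add 0.151 M of X.
Step 3:
                   L          X          G
  I           0.3925     0.4553 2.8144e-04
  C       -1.1649e-04 -3.4946e-04 2.3297e-04
  E           0.3924      0.455 5.1441e-04
  solve Keq expr → x = 1.1649e-04; check Q = 7.1620e-06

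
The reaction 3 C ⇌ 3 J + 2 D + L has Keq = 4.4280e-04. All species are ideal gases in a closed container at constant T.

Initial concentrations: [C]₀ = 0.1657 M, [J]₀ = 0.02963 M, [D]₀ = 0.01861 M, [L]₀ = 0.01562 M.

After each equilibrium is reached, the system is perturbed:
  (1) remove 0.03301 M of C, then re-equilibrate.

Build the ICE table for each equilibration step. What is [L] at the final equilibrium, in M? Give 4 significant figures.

[L]_eq = 0.03768 M

Q₀ = 3.0932e-08 vs Keq = 4.4280e-04 ⇒ Q<K, forward
Step 1:
                    C           J           D           L
  I            0.1657     0.02963     0.01861     0.01562
  C          -0.07962     0.07962     0.05308     0.02654
  E           0.08608      0.1092     0.07169     0.04216
  solve Keq expr → x = 0.02654; check Q = 4.4280e-04
Then remove 0.03301 M of C.
Step 2:
                    C           J           D           L
  I           0.05307      0.1092     0.07169     0.04216
  C           0.01344    -0.01344   -0.008963   -0.004482
  E           0.06652      0.0958     0.06272     0.03768
  solve Keq expr → x = -0.004482; check Q = 4.4280e-04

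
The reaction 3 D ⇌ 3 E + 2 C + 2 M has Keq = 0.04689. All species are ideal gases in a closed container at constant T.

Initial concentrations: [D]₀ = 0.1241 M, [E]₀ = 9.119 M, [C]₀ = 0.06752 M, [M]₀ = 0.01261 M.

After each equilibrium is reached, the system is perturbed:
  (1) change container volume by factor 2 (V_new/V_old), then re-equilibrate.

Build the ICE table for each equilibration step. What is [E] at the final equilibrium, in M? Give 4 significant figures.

[E]_eq = 4.563 M

Q₀ = 0.2876 vs Keq = 0.04689 ⇒ Q>K, reverse
Step 1:
                   D          E          C          M
  I           0.1241      9.119    0.06752    0.01261
  C         0.009489  -0.009489  -0.006326  -0.006326
  E           0.1336       9.11    0.06119   0.006284
  solve Keq expr → x = -0.003163; check Q = 0.04689
Then change container volume by factor 2 (V_new/V_old).
Step 2:
                   D          E          C          M
  I          0.06679      4.555     0.0306   0.003142
  C        -0.008322   0.008322   0.005548   0.005548
  E          0.05847      4.563    0.03615    0.00869
  solve Keq expr → x = 0.002774; check Q = 0.04689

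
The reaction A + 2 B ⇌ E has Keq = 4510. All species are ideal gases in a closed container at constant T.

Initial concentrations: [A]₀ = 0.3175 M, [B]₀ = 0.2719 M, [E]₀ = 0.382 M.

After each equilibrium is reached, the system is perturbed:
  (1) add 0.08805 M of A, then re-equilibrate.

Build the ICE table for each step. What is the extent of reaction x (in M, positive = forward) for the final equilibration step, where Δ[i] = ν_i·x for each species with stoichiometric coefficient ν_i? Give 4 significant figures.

x = 0.002002 M

Q₀ = 16.27 vs Keq = 4510 ⇒ Q<K, forward
Step 1:
                   A          B          E
  Initial     0.3175     0.2719      0.382
  Change     -0.1239    -0.2478     0.1239
  Equil       0.1936    0.02407     0.5059
  solve Keq expr → x = 0.1239; check Q = 4510
Then add 0.08805 M of A.
Step 2:
                   A          B          E
  Initial     0.2816    0.02407     0.5059
  Change   -0.002002  -0.004004   0.002002
  Equil       0.2796    0.02007     0.5079
  solve Keq expr → x = 0.002002; check Q = 4510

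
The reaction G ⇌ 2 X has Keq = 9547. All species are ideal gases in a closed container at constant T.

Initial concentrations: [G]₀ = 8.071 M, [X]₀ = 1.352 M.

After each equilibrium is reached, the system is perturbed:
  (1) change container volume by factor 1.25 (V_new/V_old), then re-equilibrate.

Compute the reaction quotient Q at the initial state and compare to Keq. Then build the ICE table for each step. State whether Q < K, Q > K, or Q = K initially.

Q₀ = 0.2265; Q < K (proceeds forward)

Q₀ = 0.2265 vs Keq = 9547 ⇒ Q<K, forward
Step 1:
                  G         X
  init        8.071     1.352
  Δ          -8.039     16.08
  eq        0.03182     17.43
  solve Keq expr → x = 8.039; check Q = 9547
Then change container volume by factor 1.25 (V_new/V_old).
Step 2:
                  G         X
  init      0.02546     13.94
  Δ       -0.005062   0.01012
  eq         0.0204     13.95
  solve Keq expr → x = 0.005062; check Q = 9547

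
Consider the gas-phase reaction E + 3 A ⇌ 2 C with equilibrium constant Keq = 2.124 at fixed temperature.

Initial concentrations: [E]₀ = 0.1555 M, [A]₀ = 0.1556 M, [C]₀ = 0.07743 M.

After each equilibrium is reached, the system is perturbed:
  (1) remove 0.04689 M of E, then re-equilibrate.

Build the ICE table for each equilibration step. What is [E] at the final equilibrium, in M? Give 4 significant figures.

Q₀ = 10.23 vs Keq = 2.124 ⇒ Q>K, reverse
Step 1:
                   E          A          C
  init        0.1555     0.1556    0.07743
  Δ          0.01302    0.03907   -0.02604
  eq          0.1685     0.1947    0.05139
  solve Keq expr → x = -0.01302; check Q = 2.124
Then remove 0.04689 M of E.
Step 2:
                   E          A          C
  init        0.1216     0.1947    0.05139
  Δ          0.00241   0.007231  -0.004821
  eq           0.124     0.2019    0.04656
  solve Keq expr → x = -0.00241; check Q = 2.124

[E]_eq = 0.124 M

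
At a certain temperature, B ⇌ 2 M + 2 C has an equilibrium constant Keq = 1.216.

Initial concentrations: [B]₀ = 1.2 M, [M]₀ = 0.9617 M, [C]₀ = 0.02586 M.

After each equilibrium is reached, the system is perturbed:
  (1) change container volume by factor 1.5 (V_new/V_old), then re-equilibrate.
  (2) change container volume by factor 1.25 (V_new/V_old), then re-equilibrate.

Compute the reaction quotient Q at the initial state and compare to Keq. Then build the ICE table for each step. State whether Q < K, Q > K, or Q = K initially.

Q₀ = 5.1541e-04 vs Keq = 1.216 ⇒ Q<K, forward
Step 1:
                   B          M          C
  Initial        1.2     0.9617    0.02586
  Change     -0.3137     0.6274     0.6274
  Equil       0.8863      1.589     0.6533
  solve Keq expr → x = 0.3137; check Q = 1.216
Then change container volume by factor 1.5 (V_new/V_old).
Step 2:
                   B          M          C
  Initial     0.5909      1.059     0.4355
  Change    -0.09389     0.1878     0.1878
  Equil        0.497      1.247     0.6233
  solve Keq expr → x = 0.09389; check Q = 1.216
Then change container volume by factor 1.25 (V_new/V_old).
Step 3:
                   B          M          C
  Initial     0.3976     0.9978     0.4986
  Change    -0.04837    0.09674    0.09674
  Equil       0.3492      1.094     0.5954
  solve Keq expr → x = 0.04837; check Q = 1.216

Q₀ = 5.1541e-04; Q < K (proceeds forward)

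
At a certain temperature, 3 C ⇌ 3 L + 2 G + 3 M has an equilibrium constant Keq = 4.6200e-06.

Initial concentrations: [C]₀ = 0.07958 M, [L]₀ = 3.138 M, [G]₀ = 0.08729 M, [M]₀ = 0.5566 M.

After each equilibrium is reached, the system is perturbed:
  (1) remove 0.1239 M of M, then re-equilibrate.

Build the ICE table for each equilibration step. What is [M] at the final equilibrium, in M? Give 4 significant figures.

Q₀ = 80.56 vs Keq = 4.6200e-06 ⇒ Q>K, reverse
Step 1:
                    C           L           G           M
  I           0.07958       3.138     0.08729      0.5566
  C            0.1307     -0.1307    -0.08715     -0.1307
  E            0.2103       3.007  1.4302e-04      0.4259
  solve Keq expr → x = -0.04357; check Q = 4.6200e-06
Then remove 0.1239 M of M.
Step 2:
                    C           L           G           M
  I            0.2103       3.007  1.4302e-04       0.302
  C       -1.4411e-04  1.4411e-04  9.6074e-05  1.4411e-04
  E            0.2102       3.007  2.3909e-04      0.3021
  solve Keq expr → x = 4.8037e-05; check Q = 4.6200e-06

[M]_eq = 0.3021 M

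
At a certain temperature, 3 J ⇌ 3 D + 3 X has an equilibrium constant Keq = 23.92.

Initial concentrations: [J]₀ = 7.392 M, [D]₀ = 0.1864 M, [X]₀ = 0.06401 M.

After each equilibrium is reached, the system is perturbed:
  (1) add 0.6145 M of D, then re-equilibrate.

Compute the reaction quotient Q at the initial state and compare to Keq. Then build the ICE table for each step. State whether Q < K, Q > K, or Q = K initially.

Q₀ = 4.2053e-09 vs Keq = 23.92 ⇒ Q<K, forward
Step 1:
                   J          D          X
  Initial      7.392     0.1864    0.06401
  Change      -3.306      3.306      3.306
  Equil        4.086      3.493       3.37
  solve Keq expr → x = 1.102; check Q = 23.92
Then add 0.6145 M of D.
Step 2:
                   J          D          X
  Initial      4.086      4.107       3.37
  Change      0.2039    -0.2039    -0.2039
  Equil         4.29      3.903      3.166
  solve Keq expr → x = -0.06798; check Q = 23.92

Q₀ = 4.2053e-09; Q < K (proceeds forward)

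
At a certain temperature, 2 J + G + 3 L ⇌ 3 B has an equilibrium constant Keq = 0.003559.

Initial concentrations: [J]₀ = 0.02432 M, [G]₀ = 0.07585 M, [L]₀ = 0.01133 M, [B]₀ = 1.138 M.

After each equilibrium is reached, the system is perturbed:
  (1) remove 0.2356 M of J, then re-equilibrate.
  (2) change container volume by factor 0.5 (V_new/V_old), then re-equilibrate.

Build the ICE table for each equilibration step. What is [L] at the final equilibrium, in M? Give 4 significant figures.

Q₀ = 2.2587e+10 vs Keq = 0.003559 ⇒ Q>K, reverse
Step 1:
                    J           G           L           B
  Initial     0.02432     0.07585     0.01133       1.138
  Change       0.6942      0.3471       1.041      -1.041
  Equil        0.7185      0.4229       1.053     0.09677
  solve Keq expr → x = -0.3471; check Q = 0.003559
Then remove 0.2356 M of J.
Step 2:
                    J           G           L           B
  Initial      0.4829      0.4229       1.053     0.09677
  Change      0.01294    0.006472     0.01941    -0.01941
  Equil        0.4958      0.4294       1.072     0.07735
  solve Keq expr → x = -0.006472; check Q = 0.003559
Then change container volume by factor 0.5 (V_new/V_old).
Step 3:
                    J           G           L           B
  Initial      0.9916      0.8588       2.144      0.1547
  Change     -0.07852    -0.03926     -0.1178      0.1178
  Equil        0.9131      0.8195       2.026      0.2725
  solve Keq expr → x = 0.03926; check Q = 0.003559

[L]_eq = 2.026 M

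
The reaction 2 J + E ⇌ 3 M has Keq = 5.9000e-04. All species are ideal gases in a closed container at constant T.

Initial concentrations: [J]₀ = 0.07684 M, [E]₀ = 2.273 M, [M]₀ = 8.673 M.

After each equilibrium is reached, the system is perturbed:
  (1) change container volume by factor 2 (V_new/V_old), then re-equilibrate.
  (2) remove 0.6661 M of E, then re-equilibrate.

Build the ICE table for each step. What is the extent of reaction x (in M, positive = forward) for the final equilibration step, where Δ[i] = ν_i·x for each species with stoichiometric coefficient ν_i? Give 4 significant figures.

Q₀ = 4.8611e+04 vs Keq = 5.9000e-04 ⇒ Q>K, reverse
Step 1:
                    J           E           M
  I           0.07684       2.273       8.673
  C             5.482       2.741      -8.223
  E             5.559       5.014      0.4505
  solve Keq expr → x = -2.741; check Q = 5.9000e-04
Then change container volume by factor 2 (V_new/V_old).
Step 2:
                    J           E           M
  I             2.779       2.507      0.2252
  C                 0           0           0
  E             2.779       2.507      0.2252
  solve Keq expr → x = 0; check Q = 5.9000e-04
Then remove 0.6661 M of E.
Step 3:
                    J           E           M
  I             2.779       1.841      0.2252
  C           0.01406     0.00703    -0.02109
  E             2.793       1.848      0.2041
  solve Keq expr → x = -0.00703; check Q = 5.9000e-04

x = -0.00703 M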